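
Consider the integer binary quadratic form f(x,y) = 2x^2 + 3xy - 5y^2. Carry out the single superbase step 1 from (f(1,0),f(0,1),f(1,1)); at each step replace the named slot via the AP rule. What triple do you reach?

start (2,-5,0) = (f(1,0),f(0,1),f(1,1))
replace slot 1: 2·((-5)+0) − 2 = -12 → (-12,-5,0)

-12,-5,0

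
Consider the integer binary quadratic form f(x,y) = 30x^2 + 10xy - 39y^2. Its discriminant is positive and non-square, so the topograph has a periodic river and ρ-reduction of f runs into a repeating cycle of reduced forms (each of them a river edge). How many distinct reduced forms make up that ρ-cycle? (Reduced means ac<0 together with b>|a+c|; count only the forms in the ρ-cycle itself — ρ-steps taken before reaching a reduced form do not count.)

D = 4780, ⌊√D⌋ = 69
river: ρ → (-39,68,1)
river: ρ → (1,68,-39)
river: ρ → (-39,10,30)
river: ρ → (30,50,-19)
river: ρ → (-19,64,9)
river: ρ → (9,62,-26)
river: ρ → (-26,42,29)
river: ρ → (29,16,-39)
river: ρ → (-39,62,6)
river: ρ → (6,58,-59)
river: ρ → (-59,60,5)
river: ρ → (5,60,-59)
river: ρ → (-59,58,6)
river: ρ → (6,62,-39)
river: ρ → (-39,16,29)
river: ρ → (29,42,-26)
river: ρ → (-26,62,9)
river: ρ → (9,64,-19)
river: ρ → (-19,50,30)
river: ρ → (30,10,-39)
ρ-cycle length = 20 (tail of 0 descent steps not counted)

20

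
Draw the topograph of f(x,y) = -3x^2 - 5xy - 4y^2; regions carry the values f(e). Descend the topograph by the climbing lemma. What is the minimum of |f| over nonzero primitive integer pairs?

translate: b→-1 (≡5 mod 6), so (3,5,4)→(3,-1,2)
flip: (3,-1,2)→(2,1,3)
reduced (well bottom): (2,1,3) with a≤c, −a<b≤a
well minimum |f| = |-2| = 2 (negative-definite)

2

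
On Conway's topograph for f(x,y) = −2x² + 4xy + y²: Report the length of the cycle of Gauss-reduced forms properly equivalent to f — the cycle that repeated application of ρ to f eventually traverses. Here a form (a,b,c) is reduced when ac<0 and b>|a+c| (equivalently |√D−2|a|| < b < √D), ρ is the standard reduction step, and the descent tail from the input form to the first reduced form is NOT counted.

D = 24, ⌊√D⌋ = 4
river: ρ → (1,4,-2)
river: ρ → (-2,4,1)
ρ-cycle length = 2 (tail of 0 descent steps not counted)

2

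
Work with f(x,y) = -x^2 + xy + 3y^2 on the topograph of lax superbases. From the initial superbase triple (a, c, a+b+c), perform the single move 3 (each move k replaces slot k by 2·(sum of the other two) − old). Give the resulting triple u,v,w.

start (-1,3,3) = (f(1,0),f(0,1),f(1,1))
replace slot 3: 2·((-1)+3) − 3 = 1 → (-1,3,1)

-1,3,1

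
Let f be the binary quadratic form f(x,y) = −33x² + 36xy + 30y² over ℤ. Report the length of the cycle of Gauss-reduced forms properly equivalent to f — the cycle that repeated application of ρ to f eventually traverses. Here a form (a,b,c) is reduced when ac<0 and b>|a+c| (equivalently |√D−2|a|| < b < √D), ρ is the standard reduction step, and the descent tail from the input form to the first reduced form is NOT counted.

D = 5256, ⌊√D⌋ = 72
river: ρ → (30,24,-39)
river: ρ → (-39,54,15)
river: ρ → (15,66,-15)
river: ρ → (-15,54,39)
river: ρ → (39,24,-30)
river: ρ → (-30,36,33)
river: ρ → (33,30,-33)
river: ρ → (-33,36,30)
ρ-cycle length = 8 (tail of 0 descent steps not counted)

8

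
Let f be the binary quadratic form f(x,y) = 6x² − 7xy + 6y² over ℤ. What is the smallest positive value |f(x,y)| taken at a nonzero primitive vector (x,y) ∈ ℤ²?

translate: b→5 (≡-7 mod 12), so (6,-7,6)→(6,5,5)
flip: (6,5,5)→(5,-5,6)
translate: b→5 (≡-5 mod 10), so (5,-5,6)→(5,5,6)
reduced (well bottom): (5,5,6) with a≤c, −a<b≤a
well minimum = a = 5

5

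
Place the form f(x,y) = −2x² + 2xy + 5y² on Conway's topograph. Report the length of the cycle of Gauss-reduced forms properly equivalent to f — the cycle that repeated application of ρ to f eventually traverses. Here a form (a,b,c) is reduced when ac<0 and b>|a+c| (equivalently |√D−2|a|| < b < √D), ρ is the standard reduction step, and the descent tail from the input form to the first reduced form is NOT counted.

D = 44, ⌊√D⌋ = 6
descent: ρ → (5,-2,-2)
descent: ρ → (-2,6,1)  [lands on river]
river: ρ → (1,6,-2)
ρ-cycle length = 2 (tail of 2 descent steps not counted)

2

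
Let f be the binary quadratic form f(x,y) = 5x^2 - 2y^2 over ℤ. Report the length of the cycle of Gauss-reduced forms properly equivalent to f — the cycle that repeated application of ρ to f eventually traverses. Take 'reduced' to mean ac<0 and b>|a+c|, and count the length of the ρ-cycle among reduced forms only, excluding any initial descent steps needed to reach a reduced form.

D = 40, ⌊√D⌋ = 6
descent: ρ → (-2,4,3)  [lands on river]
river: ρ → (3,2,-3)
river: ρ → (-3,4,2)
river: ρ → (2,4,-3)
river: ρ → (-3,2,3)
river: ρ → (3,4,-2)
ρ-cycle length = 6 (tail of 1 descent step not counted)

6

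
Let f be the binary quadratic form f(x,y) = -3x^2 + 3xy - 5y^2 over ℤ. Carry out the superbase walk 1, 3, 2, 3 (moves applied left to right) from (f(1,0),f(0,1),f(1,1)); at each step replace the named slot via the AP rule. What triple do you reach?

start (-3,-5,-5) = (f(1,0),f(0,1),f(1,1))
replace slot 1: 2·((-5)+(-5)) − (-3) = -17 → (-17,-5,-5)
replace slot 3: 2·((-17)+(-5)) − (-5) = -39 → (-17,-5,-39)
replace slot 2: 2·((-17)+(-39)) − (-5) = -107 → (-17,-107,-39)
replace slot 3: 2·((-17)+(-107)) − (-39) = -209 → (-17,-107,-209)

-17,-107,-209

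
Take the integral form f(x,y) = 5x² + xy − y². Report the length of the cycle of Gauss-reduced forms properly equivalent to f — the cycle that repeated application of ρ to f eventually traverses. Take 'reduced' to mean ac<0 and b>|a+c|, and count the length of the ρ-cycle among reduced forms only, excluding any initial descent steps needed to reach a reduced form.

D = 21, ⌊√D⌋ = 4
descent: ρ → (-1,3,3)  [lands on river]
river: ρ → (3,3,-1)
ρ-cycle length = 2 (tail of 1 descent step not counted)

2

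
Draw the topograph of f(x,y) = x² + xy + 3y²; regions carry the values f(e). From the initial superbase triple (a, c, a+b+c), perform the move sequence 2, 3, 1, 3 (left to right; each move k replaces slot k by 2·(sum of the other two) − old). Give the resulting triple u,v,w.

start (1,3,5) = (f(1,0),f(0,1),f(1,1))
replace slot 2: 2·(1+5) − 3 = 9 → (1,9,5)
replace slot 3: 2·(1+9) − 5 = 15 → (1,9,15)
replace slot 1: 2·(9+15) − 1 = 47 → (47,9,15)
replace slot 3: 2·(47+9) − 15 = 97 → (47,9,97)

47,9,97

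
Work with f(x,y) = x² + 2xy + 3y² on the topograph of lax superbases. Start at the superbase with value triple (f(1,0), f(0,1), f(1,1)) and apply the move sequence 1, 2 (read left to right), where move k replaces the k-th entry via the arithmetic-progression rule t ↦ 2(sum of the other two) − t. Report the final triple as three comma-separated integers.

start (1,3,6) = (f(1,0),f(0,1),f(1,1))
replace slot 1: 2·(3+6) − 1 = 17 → (17,3,6)
replace slot 2: 2·(17+6) − 3 = 43 → (17,43,6)

17,43,6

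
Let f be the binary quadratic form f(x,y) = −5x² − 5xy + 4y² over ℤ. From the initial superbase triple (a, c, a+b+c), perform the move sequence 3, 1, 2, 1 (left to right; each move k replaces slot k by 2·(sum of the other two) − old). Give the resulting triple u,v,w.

start (-5,4,-6) = (f(1,0),f(0,1),f(1,1))
replace slot 3: 2·((-5)+4) − (-6) = 4 → (-5,4,4)
replace slot 1: 2·(4+4) − (-5) = 21 → (21,4,4)
replace slot 2: 2·(21+4) − 4 = 46 → (21,46,4)
replace slot 1: 2·(46+4) − 21 = 79 → (79,46,4)

79,46,4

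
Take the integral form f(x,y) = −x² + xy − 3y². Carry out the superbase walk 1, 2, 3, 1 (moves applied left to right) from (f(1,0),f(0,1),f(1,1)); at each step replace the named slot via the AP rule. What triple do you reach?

start (-1,-3,-3) = (f(1,0),f(0,1),f(1,1))
replace slot 1: 2·((-3)+(-3)) − (-1) = -11 → (-11,-3,-3)
replace slot 2: 2·((-11)+(-3)) − (-3) = -25 → (-11,-25,-3)
replace slot 3: 2·((-11)+(-25)) − (-3) = -69 → (-11,-25,-69)
replace slot 1: 2·((-25)+(-69)) − (-11) = -177 → (-177,-25,-69)

-177,-25,-69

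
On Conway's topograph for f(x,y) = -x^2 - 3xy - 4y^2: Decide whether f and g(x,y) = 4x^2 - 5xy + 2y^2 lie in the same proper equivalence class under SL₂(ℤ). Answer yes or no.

D₁ = -7, D₂ = -7
f is negative-definite; reduce −f:
−f: translate: b→1 (≡3 mod 2), so (1,3,4)→(1,1,2)
−f: reduced (well bottom): (1,1,2) with a≤c, −a<b≤a
flip sign back: reduced form of f is (-1,-1,-2)
g: translate: b→3 (≡-5 mod 8), so (4,-5,2)→(4,3,1)
g: flip: (4,3,1)→(1,-3,4)
g: translate: b→1 (≡-3 mod 2), so (1,-3,4)→(1,1,2)
g: reduced (well bottom): (1,1,2) with a≤c, −a<b≤a
reduced forms (-1, -1, -2) vs (1, 1, 2) ⇒ inequivalent

no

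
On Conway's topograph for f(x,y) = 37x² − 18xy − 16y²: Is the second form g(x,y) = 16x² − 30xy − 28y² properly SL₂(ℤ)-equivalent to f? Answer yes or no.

D₁ = 2692, D₂ = 2692
river cycle of f (length 62): (-16, 50, 3), (3, 46, -48), (-48, 50, 1), (1, 50, -48), (-48, 46, 3), (3, 50, -16), (-16, 46, 9), (9, 44, -21), (-21, 40, 13), (13, 38, -24), … (52 more)
river cycle of g (length 58): (-28, 30, 16), (16, 34, -24), (-24, 14, 26), (26, 38, -12), (-12, 34, 32), (32, 30, -14), (-14, 26, 36), (36, 46, -4), (-4, 50, 12), (12, 46, -12), … (48 more)
cycles differ ⇒ inequivalent

no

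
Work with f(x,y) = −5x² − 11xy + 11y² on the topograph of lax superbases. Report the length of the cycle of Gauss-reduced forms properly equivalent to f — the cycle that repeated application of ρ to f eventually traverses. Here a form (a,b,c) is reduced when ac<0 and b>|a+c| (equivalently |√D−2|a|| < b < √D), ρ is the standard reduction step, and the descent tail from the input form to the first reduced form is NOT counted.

D = 341, ⌊√D⌋ = 18
descent: ρ → (11,11,-5)  [lands on river]
river: ρ → (-5,9,13)
river: ρ → (13,17,-1)
river: ρ → (-1,17,13)
river: ρ → (13,9,-5)
river: ρ → (-5,11,11)
ρ-cycle length = 6 (tail of 1 descent step not counted)

6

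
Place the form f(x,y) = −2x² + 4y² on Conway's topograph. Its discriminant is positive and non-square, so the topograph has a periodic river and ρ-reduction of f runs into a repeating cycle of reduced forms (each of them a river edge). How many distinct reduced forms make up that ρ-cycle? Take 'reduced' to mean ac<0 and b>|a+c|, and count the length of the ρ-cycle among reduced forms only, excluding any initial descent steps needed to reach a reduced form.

D = 32, ⌊√D⌋ = 5
descent: ρ → (4,0,-2)
descent: ρ → (-2,4,2)  [lands on river]
river: ρ → (2,4,-2)
ρ-cycle length = 2 (tail of 2 descent steps not counted)

2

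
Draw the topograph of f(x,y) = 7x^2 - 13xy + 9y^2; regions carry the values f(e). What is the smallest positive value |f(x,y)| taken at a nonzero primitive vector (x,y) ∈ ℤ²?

translate: b→1 (≡-13 mod 14), so (7,-13,9)→(7,1,3)
flip: (7,1,3)→(3,-1,7)
reduced (well bottom): (3,-1,7) with a≤c, −a<b≤a
well minimum = a = 3

3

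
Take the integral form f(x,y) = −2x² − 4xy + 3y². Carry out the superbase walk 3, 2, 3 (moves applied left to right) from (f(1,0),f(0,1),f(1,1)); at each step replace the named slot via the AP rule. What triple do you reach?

start (-2,3,-3) = (f(1,0),f(0,1),f(1,1))
replace slot 3: 2·((-2)+3) − (-3) = 5 → (-2,3,5)
replace slot 2: 2·((-2)+5) − 3 = 3 → (-2,3,5)
replace slot 3: 2·((-2)+3) − 5 = -3 → (-2,3,-3)

-2,3,-3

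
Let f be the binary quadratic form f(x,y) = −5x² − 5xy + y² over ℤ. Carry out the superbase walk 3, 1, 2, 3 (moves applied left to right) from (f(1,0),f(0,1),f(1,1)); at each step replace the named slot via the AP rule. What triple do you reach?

start (-5,1,-9) = (f(1,0),f(0,1),f(1,1))
replace slot 3: 2·((-5)+1) − (-9) = 1 → (-5,1,1)
replace slot 1: 2·(1+1) − (-5) = 9 → (9,1,1)
replace slot 2: 2·(9+1) − 1 = 19 → (9,19,1)
replace slot 3: 2·(9+19) − 1 = 55 → (9,19,55)

9,19,55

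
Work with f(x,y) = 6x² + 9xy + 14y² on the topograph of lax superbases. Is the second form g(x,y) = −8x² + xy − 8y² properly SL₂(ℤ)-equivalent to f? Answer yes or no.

D₁ = -255, D₂ = -255
f: translate: b→-3 (≡9 mod 12), so (6,9,14)→(6,-3,11)
f: reduced (well bottom): (6,-3,11) with a≤c, −a<b≤a
g is negative-definite; reduce −g:
−g: flip: (8,-1,8)→(8,1,8)
−g: reduced (well bottom): (8,1,8) with a≤c, −a<b≤a
flip sign back: reduced form of g is (-8,-1,-8)
reduced forms (6, -3, 11) vs (-8, -1, -8) ⇒ inequivalent

no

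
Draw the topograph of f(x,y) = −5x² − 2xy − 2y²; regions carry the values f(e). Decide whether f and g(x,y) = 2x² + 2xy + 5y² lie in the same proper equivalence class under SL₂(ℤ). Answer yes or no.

D₁ = -36, D₂ = -36
f is negative-definite; reduce −f:
−f: flip: (5,2,2)→(2,-2,5)
−f: translate: b→2 (≡-2 mod 4), so (2,-2,5)→(2,2,5)
−f: reduced (well bottom): (2,2,5) with a≤c, −a<b≤a
flip sign back: reduced form of f is (-2,-2,-5)
g: reduced (well bottom): (2,2,5) with a≤c, −a<b≤a
reduced forms (-2, -2, -5) vs (2, 2, 5) ⇒ inequivalent

no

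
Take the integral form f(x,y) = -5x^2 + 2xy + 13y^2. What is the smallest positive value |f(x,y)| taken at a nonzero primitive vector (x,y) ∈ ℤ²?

descent: ρ → (13,-2,-5)
descent: ρ → (-5,12,6)  [lands on river]
river: ρ → (6,12,-5)
river: ρ → (-5,8,10)
river: ρ → (10,12,-3)
river: ρ → (-3,12,10)
river: ρ → (10,8,-5)
closes: descent 2, river 6
min |a| on river = 3

3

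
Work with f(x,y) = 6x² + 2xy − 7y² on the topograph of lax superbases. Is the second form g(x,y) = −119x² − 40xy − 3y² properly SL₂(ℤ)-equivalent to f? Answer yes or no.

D₁ = 172, D₂ = 172
river cycle of f (length 10): (-7, 12, 1), (1, 12, -7), (-7, 2, 6), (6, 10, -3), (-3, 8, 9), (9, 10, -2), (-2, 10, 9), (9, 8, -3), (-3, 10, 6), (6, 2, -7)
river cycle of g (length 10): (-3, 10, 6), (6, 2, -7), (-7, 12, 1), (1, 12, -7), (-7, 2, 6), (6, 10, -3), (-3, 8, 9), (9, 10, -2), (-2, 10, 9), (9, 8, -3)
cycles coincide ⇒ equivalent

yes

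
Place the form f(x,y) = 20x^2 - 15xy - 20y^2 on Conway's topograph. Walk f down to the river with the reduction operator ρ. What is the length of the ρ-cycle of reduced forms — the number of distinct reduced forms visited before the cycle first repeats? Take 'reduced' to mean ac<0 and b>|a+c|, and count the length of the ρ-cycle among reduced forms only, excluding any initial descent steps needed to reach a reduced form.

D = 1825, ⌊√D⌋ = 42
descent: ρ → (-20,15,20)  [lands on river]
river: ρ → (20,25,-15)
river: ρ → (-15,35,10)
river: ρ → (10,25,-30)
river: ρ → (-30,35,5)
river: ρ → (5,35,-30)
river: ρ → (-30,25,10)
river: ρ → (10,35,-15)
river: ρ → (-15,25,20)
river: ρ → (20,15,-20)
river: ρ → (-20,25,15)
river: ρ → (15,35,-10)
river: ρ → (-10,25,30)
river: ρ → (30,35,-5)
river: ρ → (-5,35,30)
river: ρ → (30,25,-10)
river: ρ → (-10,35,15)
river: ρ → (15,25,-20)
ρ-cycle length = 18 (tail of 1 descent step not counted)

18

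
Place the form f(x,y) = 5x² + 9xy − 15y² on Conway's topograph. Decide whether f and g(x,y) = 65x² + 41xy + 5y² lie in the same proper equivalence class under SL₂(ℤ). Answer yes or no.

D₁ = 381, D₂ = 381
river cycle of f (length 6): (5, 19, -1), (-1, 19, 5), (5, 11, -13), (-13, 15, 3), (3, 15, -13), (-13, 11, 5)
river cycle of g (length 6): (5, 19, -1), (-1, 19, 5), (5, 11, -13), (-13, 15, 3), (3, 15, -13), (-13, 11, 5)
cycles coincide ⇒ equivalent

yes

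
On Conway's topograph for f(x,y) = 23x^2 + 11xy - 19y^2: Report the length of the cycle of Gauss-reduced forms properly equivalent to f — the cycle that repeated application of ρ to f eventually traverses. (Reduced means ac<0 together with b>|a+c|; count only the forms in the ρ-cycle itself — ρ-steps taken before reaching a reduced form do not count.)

D = 1869, ⌊√D⌋ = 43
river: ρ → (-19,27,15)
river: ρ → (15,33,-13)
river: ρ → (-13,19,29)
river: ρ → (29,39,-3)
river: ρ → (-3,39,29)
river: ρ → (29,19,-13)
river: ρ → (-13,33,15)
river: ρ → (15,27,-19)
river: ρ → (-19,11,23)
river: ρ → (23,35,-7)
river: ρ → (-7,35,23)
river: ρ → (23,11,-19)
ρ-cycle length = 12 (tail of 0 descent steps not counted)

12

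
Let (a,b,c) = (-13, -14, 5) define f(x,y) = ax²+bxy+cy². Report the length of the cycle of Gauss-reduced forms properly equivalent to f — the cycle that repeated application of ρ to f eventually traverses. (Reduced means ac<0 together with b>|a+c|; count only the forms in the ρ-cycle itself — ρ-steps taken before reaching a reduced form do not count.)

D = 456, ⌊√D⌋ = 21
descent: ρ → (5,14,-13)  [lands on river]
river: ρ → (-13,12,6)
river: ρ → (6,12,-13)
river: ρ → (-13,14,5)
river: ρ → (5,16,-10)
river: ρ → (-10,4,11)
river: ρ → (11,18,-3)
river: ρ → (-3,18,11)
river: ρ → (11,4,-10)
river: ρ → (-10,16,5)
ρ-cycle length = 10 (tail of 1 descent step not counted)

10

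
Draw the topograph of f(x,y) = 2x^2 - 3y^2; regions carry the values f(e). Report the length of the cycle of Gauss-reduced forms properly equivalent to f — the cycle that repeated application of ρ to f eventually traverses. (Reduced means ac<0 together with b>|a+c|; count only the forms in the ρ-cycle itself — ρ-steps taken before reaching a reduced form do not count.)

D = 24, ⌊√D⌋ = 4
descent: ρ → (-3,0,2)
descent: ρ → (2,4,-1)  [lands on river]
river: ρ → (-1,4,2)
ρ-cycle length = 2 (tail of 2 descent steps not counted)

2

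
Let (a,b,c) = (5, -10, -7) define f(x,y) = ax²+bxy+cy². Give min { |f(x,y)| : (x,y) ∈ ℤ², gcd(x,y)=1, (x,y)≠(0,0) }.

descent: ρ → (-7,10,5)  [lands on river]
river: ρ → (5,10,-7)
river: ρ → (-7,4,8)
river: ρ → (8,12,-3)
river: ρ → (-3,12,8)
river: ρ → (8,4,-7)
closes: descent 1, river 6
min |a| on river = 3

3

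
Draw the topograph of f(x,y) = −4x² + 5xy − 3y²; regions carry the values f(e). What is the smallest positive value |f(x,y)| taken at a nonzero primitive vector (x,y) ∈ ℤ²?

translate: b→3 (≡-5 mod 8), so (4,-5,3)→(4,3,2)
flip: (4,3,2)→(2,-3,4)
translate: b→1 (≡-3 mod 4), so (2,-3,4)→(2,1,3)
reduced (well bottom): (2,1,3) with a≤c, −a<b≤a
well minimum |f| = |-2| = 2 (negative-definite)

2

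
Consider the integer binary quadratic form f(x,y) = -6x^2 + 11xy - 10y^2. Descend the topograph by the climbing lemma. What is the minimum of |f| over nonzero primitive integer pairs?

translate: b→1 (≡-11 mod 12), so (6,-11,10)→(6,1,5)
flip: (6,1,5)→(5,-1,6)
reduced (well bottom): (5,-1,6) with a≤c, −a<b≤a
well minimum |f| = |-5| = 5 (negative-definite)

5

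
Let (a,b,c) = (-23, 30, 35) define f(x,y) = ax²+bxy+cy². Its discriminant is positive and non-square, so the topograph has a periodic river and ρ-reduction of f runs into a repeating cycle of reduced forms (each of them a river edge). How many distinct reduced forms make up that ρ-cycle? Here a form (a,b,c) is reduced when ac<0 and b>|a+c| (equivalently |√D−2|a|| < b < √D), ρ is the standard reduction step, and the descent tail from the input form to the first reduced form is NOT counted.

D = 4120, ⌊√D⌋ = 64
river: ρ → (35,40,-18)
river: ρ → (-18,32,43)
river: ρ → (43,54,-7)
river: ρ → (-7,58,27)
river: ρ → (27,50,-15)
river: ρ → (-15,40,42)
river: ρ → (42,44,-13)
river: ρ → (-13,60,10)
river: ρ → (10,60,-13)
river: ρ → (-13,44,42)
river: ρ → (42,40,-15)
river: ρ → (-15,50,27)
river: ρ → (27,58,-7)
river: ρ → (-7,54,43)
river: ρ → (43,32,-18)
river: ρ → (-18,40,35)
river: ρ → (35,30,-23)
river: ρ → (-23,62,3)
river: ρ → (3,64,-2)
river: ρ → (-2,64,3)
river: ρ → (3,62,-23)
river: ρ → (-23,30,35)
ρ-cycle length = 22 (tail of 0 descent steps not counted)

22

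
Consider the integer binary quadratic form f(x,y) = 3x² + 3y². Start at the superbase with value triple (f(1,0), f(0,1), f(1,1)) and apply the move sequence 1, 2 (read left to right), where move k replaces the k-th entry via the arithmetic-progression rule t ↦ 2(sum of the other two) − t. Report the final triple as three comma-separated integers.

start (3,3,6) = (f(1,0),f(0,1),f(1,1))
replace slot 1: 2·(3+6) − 3 = 15 → (15,3,6)
replace slot 2: 2·(15+6) − 3 = 39 → (15,39,6)

15,39,6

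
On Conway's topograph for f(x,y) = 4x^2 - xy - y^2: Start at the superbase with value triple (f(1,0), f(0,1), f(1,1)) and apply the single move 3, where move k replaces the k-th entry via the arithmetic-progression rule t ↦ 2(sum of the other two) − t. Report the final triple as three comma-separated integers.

start (4,-1,2) = (f(1,0),f(0,1),f(1,1))
replace slot 3: 2·(4+(-1)) − 2 = 4 → (4,-1,4)

4,-1,4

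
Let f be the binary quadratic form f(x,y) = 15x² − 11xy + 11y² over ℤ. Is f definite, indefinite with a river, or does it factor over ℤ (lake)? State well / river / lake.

D = b²−4ac = (-11)² − 4·15·11 = -539
D < 0 ⇒ definite ⇒ every region one sign ⇒ single well

well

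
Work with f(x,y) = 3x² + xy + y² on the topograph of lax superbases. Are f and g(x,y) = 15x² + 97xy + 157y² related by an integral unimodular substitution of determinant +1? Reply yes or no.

D₁ = -11, D₂ = -11
f: flip: (3,1,1)→(1,-1,3)
f: translate: b→1 (≡-1 mod 2), so (1,-1,3)→(1,1,3)
f: reduced (well bottom): (1,1,3) with a≤c, −a<b≤a
g: translate: b→7 (≡97 mod 30), so (15,97,157)→(15,7,1)
g: flip: (15,7,1)→(1,-7,15)
g: translate: b→1 (≡-7 mod 2), so (1,-7,15)→(1,1,3)
g: reduced (well bottom): (1,1,3) with a≤c, −a<b≤a
reduced forms (1, 1, 3) vs (1, 1, 3) ⇒ equivalent

yes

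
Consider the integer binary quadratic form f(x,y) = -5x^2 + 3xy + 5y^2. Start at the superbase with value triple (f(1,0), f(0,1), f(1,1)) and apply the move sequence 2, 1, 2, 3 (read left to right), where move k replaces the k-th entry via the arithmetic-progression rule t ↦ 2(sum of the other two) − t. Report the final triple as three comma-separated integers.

start (-5,5,3) = (f(1,0),f(0,1),f(1,1))
replace slot 2: 2·((-5)+3) − 5 = -9 → (-5,-9,3)
replace slot 1: 2·((-9)+3) − (-5) = -7 → (-7,-9,3)
replace slot 2: 2·((-7)+3) − (-9) = 1 → (-7,1,3)
replace slot 3: 2·((-7)+1) − 3 = -15 → (-7,1,-15)

-7,1,-15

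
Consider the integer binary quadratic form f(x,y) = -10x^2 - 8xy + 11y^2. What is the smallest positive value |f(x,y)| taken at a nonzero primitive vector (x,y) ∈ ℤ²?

descent: ρ → (11,8,-10)  [lands on river]
river: ρ → (-10,12,9)
river: ρ → (9,6,-13)
river: ρ → (-13,20,2)
river: ρ → (2,20,-13)
river: ρ → (-13,6,9)
river: ρ → (9,12,-10)
river: ρ → (-10,8,11)
river: ρ → (11,14,-7)
river: ρ → (-7,14,11)
closes: descent 1, river 10
min |a| on river = 2

2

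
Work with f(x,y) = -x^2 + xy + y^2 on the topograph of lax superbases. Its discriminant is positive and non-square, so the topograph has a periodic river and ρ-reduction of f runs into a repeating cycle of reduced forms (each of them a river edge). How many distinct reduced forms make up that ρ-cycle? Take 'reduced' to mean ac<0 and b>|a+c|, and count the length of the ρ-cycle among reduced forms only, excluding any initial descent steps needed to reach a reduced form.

D = 5, ⌊√D⌋ = 2
river: ρ → (1,1,-1)
river: ρ → (-1,1,1)
ρ-cycle length = 2 (tail of 0 descent steps not counted)

2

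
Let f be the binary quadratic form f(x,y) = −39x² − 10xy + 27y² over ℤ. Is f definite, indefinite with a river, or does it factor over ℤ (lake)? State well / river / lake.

D = b²−4ac = (-10)² − 4·(-39)·27 = 4312
D > 0 non-square ⇒ indefinite ⇒ periodic river

river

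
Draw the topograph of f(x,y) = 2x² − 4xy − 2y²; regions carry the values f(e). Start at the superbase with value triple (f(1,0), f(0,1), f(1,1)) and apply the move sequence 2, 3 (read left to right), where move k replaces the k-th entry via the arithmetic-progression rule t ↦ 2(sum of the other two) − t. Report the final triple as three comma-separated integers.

start (2,-2,-4) = (f(1,0),f(0,1),f(1,1))
replace slot 2: 2·(2+(-4)) − (-2) = -2 → (2,-2,-4)
replace slot 3: 2·(2+(-2)) − (-4) = 4 → (2,-2,4)

2,-2,4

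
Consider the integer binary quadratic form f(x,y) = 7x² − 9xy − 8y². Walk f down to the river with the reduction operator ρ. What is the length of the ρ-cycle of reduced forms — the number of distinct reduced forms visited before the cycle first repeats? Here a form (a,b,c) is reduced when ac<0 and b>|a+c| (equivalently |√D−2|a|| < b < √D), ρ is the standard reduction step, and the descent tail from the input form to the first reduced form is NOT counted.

D = 305, ⌊√D⌋ = 17
descent: ρ → (-8,9,7)  [lands on river]
river: ρ → (7,5,-10)
river: ρ → (-10,15,2)
river: ρ → (2,17,-2)
river: ρ → (-2,15,10)
river: ρ → (10,5,-7)
river: ρ → (-7,9,8)
river: ρ → (8,7,-8)
ρ-cycle length = 8 (tail of 1 descent step not counted)

8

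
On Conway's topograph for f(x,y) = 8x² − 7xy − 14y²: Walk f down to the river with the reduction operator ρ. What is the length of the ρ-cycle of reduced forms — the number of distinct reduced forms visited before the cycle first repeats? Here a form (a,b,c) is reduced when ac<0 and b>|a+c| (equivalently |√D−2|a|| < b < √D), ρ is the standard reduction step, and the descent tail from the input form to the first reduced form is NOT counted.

D = 497, ⌊√D⌋ = 22
descent: ρ → (-14,7,8)  [lands on river]
river: ρ → (8,9,-13)
river: ρ → (-13,17,4)
river: ρ → (4,15,-17)
river: ρ → (-17,19,2)
river: ρ → (2,21,-7)
river: ρ → (-7,21,2)
river: ρ → (2,19,-17)
river: ρ → (-17,15,4)
river: ρ → (4,17,-13)
river: ρ → (-13,9,8)
river: ρ → (8,7,-14)
river: ρ → (-14,21,1)
river: ρ → (1,21,-14)
ρ-cycle length = 14 (tail of 1 descent step not counted)

14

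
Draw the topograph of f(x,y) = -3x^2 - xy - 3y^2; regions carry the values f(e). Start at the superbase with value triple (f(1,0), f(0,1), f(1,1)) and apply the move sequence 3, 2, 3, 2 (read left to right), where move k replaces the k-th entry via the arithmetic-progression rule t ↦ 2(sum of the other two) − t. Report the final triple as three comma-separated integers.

start (-3,-3,-7) = (f(1,0),f(0,1),f(1,1))
replace slot 3: 2·((-3)+(-3)) − (-7) = -5 → (-3,-3,-5)
replace slot 2: 2·((-3)+(-5)) − (-3) = -13 → (-3,-13,-5)
replace slot 3: 2·((-3)+(-13)) − (-5) = -27 → (-3,-13,-27)
replace slot 2: 2·((-3)+(-27)) − (-13) = -47 → (-3,-47,-27)

-3,-47,-27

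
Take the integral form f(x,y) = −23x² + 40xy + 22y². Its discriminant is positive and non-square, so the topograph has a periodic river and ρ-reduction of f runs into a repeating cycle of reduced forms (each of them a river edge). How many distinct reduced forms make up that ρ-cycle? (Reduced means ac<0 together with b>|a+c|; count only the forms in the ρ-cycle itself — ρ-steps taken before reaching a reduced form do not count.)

D = 3624, ⌊√D⌋ = 60
river: ρ → (22,48,-15)
river: ρ → (-15,42,31)
river: ρ → (31,20,-26)
river: ρ → (-26,32,25)
river: ρ → (25,18,-33)
river: ρ → (-33,48,10)
river: ρ → (10,52,-23)
river: ρ → (-23,40,22)
ρ-cycle length = 8 (tail of 0 descent steps not counted)

8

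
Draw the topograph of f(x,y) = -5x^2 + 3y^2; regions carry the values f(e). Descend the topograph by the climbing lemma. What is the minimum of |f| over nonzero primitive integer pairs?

descent: ρ → (3,6,-2)  [lands on river]
river: ρ → (-2,6,3)
closes: descent 1, river 2
min |a| on river = 2

2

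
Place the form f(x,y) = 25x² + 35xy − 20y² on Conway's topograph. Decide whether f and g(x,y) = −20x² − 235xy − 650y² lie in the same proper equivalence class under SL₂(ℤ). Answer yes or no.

D₁ = 3225, D₂ = 3225
river cycle of f (length 10): (-20, 45, 15), (15, 45, -20), (-20, 35, 25), (25, 15, -30), (-30, 45, 10), (10, 55, -5), (-5, 55, 10), (10, 45, -30), (-30, 15, 25), (25, 35, -20)
river cycle of g (length 10): (-20, 45, 15), (15, 45, -20), (-20, 35, 25), (25, 15, -30), (-30, 45, 10), (10, 55, -5), (-5, 55, 10), (10, 45, -30), (-30, 15, 25), (25, 35, -20)
cycles coincide ⇒ equivalent

yes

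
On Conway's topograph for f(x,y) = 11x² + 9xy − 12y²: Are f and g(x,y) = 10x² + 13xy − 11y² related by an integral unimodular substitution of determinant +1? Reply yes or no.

D₁ = 609, D₂ = 609
river cycle of f (length 16): (-12, 15, 8), (8, 17, -10), (-10, 23, 2), (2, 21, -21), (-21, 21, 2), (2, 23, -10), (-10, 17, 8), (8, 15, -12), (-12, 9, 11), (11, 13, -10), … (6 more)
river cycle of g (length 16): (-11, 9, 12), (12, 15, -8), (-8, 17, 10), (10, 23, -2), (-2, 21, 21), (21, 21, -2), (-2, 23, 10), (10, 17, -8), (-8, 15, 12), (12, 9, -11), … (6 more)
cycles differ ⇒ inequivalent

no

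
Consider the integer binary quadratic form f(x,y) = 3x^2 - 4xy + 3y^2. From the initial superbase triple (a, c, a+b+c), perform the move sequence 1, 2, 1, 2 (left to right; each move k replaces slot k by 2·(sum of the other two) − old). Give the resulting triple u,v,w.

start (3,3,2) = (f(1,0),f(0,1),f(1,1))
replace slot 1: 2·(3+2) − 3 = 7 → (7,3,2)
replace slot 2: 2·(7+2) − 3 = 15 → (7,15,2)
replace slot 1: 2·(15+2) − 7 = 27 → (27,15,2)
replace slot 2: 2·(27+2) − 15 = 43 → (27,43,2)

27,43,2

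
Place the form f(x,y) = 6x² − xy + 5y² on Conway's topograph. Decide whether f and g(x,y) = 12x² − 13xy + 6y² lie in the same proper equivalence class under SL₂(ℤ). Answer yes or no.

D₁ = -119, D₂ = -119
f: flip: (6,-1,5)→(5,1,6)
f: reduced (well bottom): (5,1,6) with a≤c, −a<b≤a
g: translate: b→11 (≡-13 mod 24), so (12,-13,6)→(12,11,5)
g: flip: (12,11,5)→(5,-11,12)
g: translate: b→-1 (≡-11 mod 10), so (5,-11,12)→(5,-1,6)
g: reduced (well bottom): (5,-1,6) with a≤c, −a<b≤a
reduced forms (5, 1, 6) vs (5, -1, 6) ⇒ inequivalent

no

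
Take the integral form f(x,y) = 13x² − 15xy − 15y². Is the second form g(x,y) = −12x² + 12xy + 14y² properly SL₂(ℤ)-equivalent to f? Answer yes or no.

D₁ = 1005, D₂ = 816
discriminants differ ⇒ not SL₂(ℤ)-equivalent

no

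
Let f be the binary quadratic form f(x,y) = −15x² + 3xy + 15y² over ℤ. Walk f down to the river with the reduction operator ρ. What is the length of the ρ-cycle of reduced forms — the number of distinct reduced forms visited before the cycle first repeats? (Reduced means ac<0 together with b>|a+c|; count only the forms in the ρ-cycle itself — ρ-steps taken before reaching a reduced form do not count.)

D = 909, ⌊√D⌋ = 30
river: ρ → (15,27,-3)
river: ρ → (-3,27,15)
river: ρ → (15,3,-15)
river: ρ → (-15,27,3)
river: ρ → (3,27,-15)
river: ρ → (-15,3,15)
ρ-cycle length = 6 (tail of 0 descent steps not counted)

6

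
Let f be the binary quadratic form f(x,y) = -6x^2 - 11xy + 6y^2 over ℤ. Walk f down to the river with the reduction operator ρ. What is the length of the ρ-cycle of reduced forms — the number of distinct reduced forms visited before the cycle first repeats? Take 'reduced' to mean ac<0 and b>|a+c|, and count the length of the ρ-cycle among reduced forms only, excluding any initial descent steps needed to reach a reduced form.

D = 265, ⌊√D⌋ = 16
descent: ρ → (6,11,-6)  [lands on river]
river: ρ → (-6,13,4)
river: ρ → (4,11,-9)
river: ρ → (-9,7,6)
river: ρ → (6,5,-10)
river: ρ → (-10,15,1)
river: ρ → (1,15,-10)
river: ρ → (-10,5,6)
river: ρ → (6,7,-9)
river: ρ → (-9,11,4)
river: ρ → (4,13,-6)
river: ρ → (-6,11,6)
river: ρ → (6,13,-4)
river: ρ → (-4,11,9)
river: ρ → (9,7,-6)
river: ρ → (-6,5,10)
river: ρ → (10,15,-1)
river: ρ → (-1,15,10)
river: ρ → (10,5,-6)
river: ρ → (-6,7,9)
river: ρ → (9,11,-4)
river: ρ → (-4,13,6)
ρ-cycle length = 22 (tail of 1 descent step not counted)

22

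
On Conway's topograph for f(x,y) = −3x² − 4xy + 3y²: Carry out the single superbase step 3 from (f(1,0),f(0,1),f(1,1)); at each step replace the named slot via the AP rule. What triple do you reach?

start (-3,3,-4) = (f(1,0),f(0,1),f(1,1))
replace slot 3: 2·((-3)+3) − (-4) = 4 → (-3,3,4)

-3,3,4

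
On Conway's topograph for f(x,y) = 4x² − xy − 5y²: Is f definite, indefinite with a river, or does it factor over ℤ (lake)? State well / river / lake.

D = b²−4ac = (-1)² − 4·4·(-5) = 81
D = 9² is a perfect square ⇒ form factors over ℤ ⇒ lakes

lake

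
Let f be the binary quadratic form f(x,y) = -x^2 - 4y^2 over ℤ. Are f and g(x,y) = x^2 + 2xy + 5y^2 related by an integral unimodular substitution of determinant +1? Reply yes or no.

D₁ = -16, D₂ = -16
f is negative-definite; reduce −f:
−f: reduced (well bottom): (1,0,4) with a≤c, −a<b≤a
flip sign back: reduced form of f is (-1,0,-4)
g: translate: b→0 (≡2 mod 2), so (1,2,5)→(1,0,4)
g: reduced (well bottom): (1,0,4) with a≤c, −a<b≤a
reduced forms (-1, 0, -4) vs (1, 0, 4) ⇒ inequivalent

no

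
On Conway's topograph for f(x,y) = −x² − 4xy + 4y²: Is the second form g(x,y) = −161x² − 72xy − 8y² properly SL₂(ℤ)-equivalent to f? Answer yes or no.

D₁ = 32, D₂ = 32
river cycle of f (length 2): (4, 4, -1), (-1, 4, 4)
river cycle of g (length 2): (-1, 4, 4), (4, 4, -1)
cycles coincide ⇒ equivalent

yes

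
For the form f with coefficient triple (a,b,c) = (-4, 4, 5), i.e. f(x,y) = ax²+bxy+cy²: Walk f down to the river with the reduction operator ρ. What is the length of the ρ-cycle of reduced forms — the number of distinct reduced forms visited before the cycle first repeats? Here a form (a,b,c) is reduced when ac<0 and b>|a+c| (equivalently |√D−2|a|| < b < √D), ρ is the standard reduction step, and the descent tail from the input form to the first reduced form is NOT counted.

D = 96, ⌊√D⌋ = 9
river: ρ → (5,6,-3)
river: ρ → (-3,6,5)
river: ρ → (5,4,-4)
river: ρ → (-4,4,5)
ρ-cycle length = 4 (tail of 0 descent steps not counted)

4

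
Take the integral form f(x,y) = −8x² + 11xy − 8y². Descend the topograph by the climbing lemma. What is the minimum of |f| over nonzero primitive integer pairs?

translate: b→5 (≡-11 mod 16), so (8,-11,8)→(8,5,5)
flip: (8,5,5)→(5,-5,8)
translate: b→5 (≡-5 mod 10), so (5,-5,8)→(5,5,8)
reduced (well bottom): (5,5,8) with a≤c, −a<b≤a
well minimum |f| = |-5| = 5 (negative-definite)

5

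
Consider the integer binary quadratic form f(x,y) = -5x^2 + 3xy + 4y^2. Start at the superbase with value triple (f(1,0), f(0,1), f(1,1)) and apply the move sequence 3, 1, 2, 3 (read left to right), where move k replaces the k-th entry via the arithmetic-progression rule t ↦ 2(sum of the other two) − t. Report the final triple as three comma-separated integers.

start (-5,4,2) = (f(1,0),f(0,1),f(1,1))
replace slot 3: 2·((-5)+4) − 2 = -4 → (-5,4,-4)
replace slot 1: 2·(4+(-4)) − (-5) = 5 → (5,4,-4)
replace slot 2: 2·(5+(-4)) − 4 = -2 → (5,-2,-4)
replace slot 3: 2·(5+(-2)) − (-4) = 10 → (5,-2,10)

5,-2,10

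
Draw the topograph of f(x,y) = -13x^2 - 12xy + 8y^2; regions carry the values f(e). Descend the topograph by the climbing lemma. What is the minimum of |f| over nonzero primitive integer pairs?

descent: ρ → (8,12,-13)  [lands on river]
river: ρ → (-13,14,7)
river: ρ → (7,14,-13)
river: ρ → (-13,12,8)
river: ρ → (8,20,-5)
river: ρ → (-5,20,8)
closes: descent 1, river 6
min |a| on river = 5

5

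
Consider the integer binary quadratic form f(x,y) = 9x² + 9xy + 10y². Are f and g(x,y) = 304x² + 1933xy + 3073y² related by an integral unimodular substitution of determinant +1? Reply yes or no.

D₁ = -279, D₂ = -279
f: reduced (well bottom): (9,9,10) with a≤c, −a<b≤a
g: translate: b→109 (≡1933 mod 608), so (304,1933,3073)→(304,109,10)
g: flip: (304,109,10)→(10,-109,304)
g: translate: b→-9 (≡-109 mod 20), so (10,-109,304)→(10,-9,9)
g: flip: (10,-9,9)→(9,9,10)
g: reduced (well bottom): (9,9,10) with a≤c, −a<b≤a
reduced forms (9, 9, 10) vs (9, 9, 10) ⇒ equivalent

yes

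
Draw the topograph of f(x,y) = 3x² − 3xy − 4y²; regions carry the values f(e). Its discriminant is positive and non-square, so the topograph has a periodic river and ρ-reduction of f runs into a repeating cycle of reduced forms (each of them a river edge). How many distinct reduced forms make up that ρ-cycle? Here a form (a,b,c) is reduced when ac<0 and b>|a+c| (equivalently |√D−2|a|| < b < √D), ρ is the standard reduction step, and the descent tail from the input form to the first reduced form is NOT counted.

D = 57, ⌊√D⌋ = 7
descent: ρ → (-4,3,3)  [lands on river]
river: ρ → (3,3,-4)
river: ρ → (-4,5,2)
river: ρ → (2,7,-1)
river: ρ → (-1,7,2)
river: ρ → (2,5,-4)
ρ-cycle length = 6 (tail of 1 descent step not counted)

6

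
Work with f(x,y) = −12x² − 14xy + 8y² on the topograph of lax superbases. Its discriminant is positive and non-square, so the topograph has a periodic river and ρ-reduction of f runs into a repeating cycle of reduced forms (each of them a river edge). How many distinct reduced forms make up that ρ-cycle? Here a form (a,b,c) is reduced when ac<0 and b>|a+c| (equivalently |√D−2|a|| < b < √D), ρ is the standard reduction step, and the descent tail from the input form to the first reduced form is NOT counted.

D = 580, ⌊√D⌋ = 24
descent: ρ → (8,14,-12)  [lands on river]
river: ρ → (-12,10,10)
river: ρ → (10,10,-12)
river: ρ → (-12,14,8)
river: ρ → (8,18,-8)
river: ρ → (-8,14,12)
river: ρ → (12,10,-10)
river: ρ → (-10,10,12)
river: ρ → (12,14,-8)
river: ρ → (-8,18,8)
ρ-cycle length = 10 (tail of 1 descent step not counted)

10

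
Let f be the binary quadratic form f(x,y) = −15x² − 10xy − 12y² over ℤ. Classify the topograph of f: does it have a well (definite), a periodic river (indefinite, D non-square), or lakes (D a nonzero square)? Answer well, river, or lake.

D = b²−4ac = (-10)² − 4·(-15)·(-12) = -620
D < 0 ⇒ definite ⇒ every region one sign ⇒ single well

well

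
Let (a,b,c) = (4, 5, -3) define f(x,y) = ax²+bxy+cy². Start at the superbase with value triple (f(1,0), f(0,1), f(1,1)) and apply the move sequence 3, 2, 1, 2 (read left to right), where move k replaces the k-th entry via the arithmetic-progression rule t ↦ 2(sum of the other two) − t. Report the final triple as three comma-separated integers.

start (4,-3,6) = (f(1,0),f(0,1),f(1,1))
replace slot 3: 2·(4+(-3)) − 6 = -4 → (4,-3,-4)
replace slot 2: 2·(4+(-4)) − (-3) = 3 → (4,3,-4)
replace slot 1: 2·(3+(-4)) − 4 = -6 → (-6,3,-4)
replace slot 2: 2·((-6)+(-4)) − 3 = -23 → (-6,-23,-4)

-6,-23,-4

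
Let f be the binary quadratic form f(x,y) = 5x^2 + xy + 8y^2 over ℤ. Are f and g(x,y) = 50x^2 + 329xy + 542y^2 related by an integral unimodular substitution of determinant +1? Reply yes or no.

D₁ = -159, D₂ = -159
f: reduced (well bottom): (5,1,8) with a≤c, −a<b≤a
g: translate: b→29 (≡329 mod 100), so (50,329,542)→(50,29,5)
g: flip: (50,29,5)→(5,-29,50)
g: translate: b→1 (≡-29 mod 10), so (5,-29,50)→(5,1,8)
g: reduced (well bottom): (5,1,8) with a≤c, −a<b≤a
reduced forms (5, 1, 8) vs (5, 1, 8) ⇒ equivalent

yes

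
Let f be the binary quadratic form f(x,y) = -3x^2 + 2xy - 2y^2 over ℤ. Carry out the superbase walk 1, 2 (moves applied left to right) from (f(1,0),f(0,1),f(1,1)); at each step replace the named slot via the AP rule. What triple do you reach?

start (-3,-2,-3) = (f(1,0),f(0,1),f(1,1))
replace slot 1: 2·((-2)+(-3)) − (-3) = -7 → (-7,-2,-3)
replace slot 2: 2·((-7)+(-3)) − (-2) = -18 → (-7,-18,-3)

-7,-18,-3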